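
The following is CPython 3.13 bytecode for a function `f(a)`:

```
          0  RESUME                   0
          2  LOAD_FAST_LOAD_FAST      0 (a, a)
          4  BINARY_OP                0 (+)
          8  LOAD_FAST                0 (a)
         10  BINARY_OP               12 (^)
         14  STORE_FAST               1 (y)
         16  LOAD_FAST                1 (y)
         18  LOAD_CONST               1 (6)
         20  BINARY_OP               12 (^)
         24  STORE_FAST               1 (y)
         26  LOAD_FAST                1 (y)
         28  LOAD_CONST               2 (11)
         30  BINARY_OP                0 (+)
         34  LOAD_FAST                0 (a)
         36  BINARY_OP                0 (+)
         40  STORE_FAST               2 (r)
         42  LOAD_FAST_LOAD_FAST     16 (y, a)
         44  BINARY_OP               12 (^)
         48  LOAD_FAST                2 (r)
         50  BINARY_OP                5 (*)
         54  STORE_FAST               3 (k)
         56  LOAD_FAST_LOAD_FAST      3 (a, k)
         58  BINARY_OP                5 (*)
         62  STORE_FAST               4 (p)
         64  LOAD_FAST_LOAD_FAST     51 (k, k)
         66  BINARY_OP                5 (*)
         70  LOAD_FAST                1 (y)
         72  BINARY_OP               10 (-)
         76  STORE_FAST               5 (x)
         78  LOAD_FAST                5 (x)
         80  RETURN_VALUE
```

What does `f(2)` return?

LOAD_FAST_LOAD_FAST a,a → push 2,2. Stack: [2, 2]
BINARY_OP + → 2 + 2 = 4. Stack: [4]
LOAD_FAST a → push 2. Stack: [4, 2]
BINARY_OP ^ → 4 ^ 2 = 6. Stack: [6]
STORE_FAST y → y=6. Stack: []
LOAD_FAST y → push 6. Stack: [6]
LOAD_CONST → push 6. Stack: [6, 6]
BINARY_OP ^ → 6 ^ 6 = 0. Stack: [0]
STORE_FAST y → y=0. Stack: []
LOAD_FAST y → push 0. Stack: [0]
LOAD_CONST → push 11. Stack: [0, 11]
BINARY_OP + → 0 + 11 = 11. Stack: [11]
LOAD_FAST a → push 2. Stack: [11, 2]
BINARY_OP + → 11 + 2 = 13. Stack: [13]
STORE_FAST r → r=13. Stack: []
LOAD_FAST_LOAD_FAST y,a → push 0,2. Stack: [0, 2]
BINARY_OP ^ → 0 ^ 2 = 2. Stack: [2]
LOAD_FAST r → push 13. Stack: [2, 13]
BINARY_OP * → 2 * 13 = 26. Stack: [26]
STORE_FAST k → k=26. Stack: []
LOAD_FAST_LOAD_FAST a,k → push 2,26. Stack: [2, 26]
BINARY_OP * → 2 * 26 = 52. Stack: [52]
STORE_FAST p → p=52. Stack: []
LOAD_FAST_LOAD_FAST k,k → push 26,26. Stack: [26, 26]
BINARY_OP * → 26 * 26 = 676. Stack: [676]
LOAD_FAST y → push 0. Stack: [676, 0]
BINARY_OP - → 676 - 0 = 676. Stack: [676]
STORE_FAST x → x=676. Stack: []
LOAD_FAST x → push 676. Stack: [676]
RETURN_VALUE → return 676.

676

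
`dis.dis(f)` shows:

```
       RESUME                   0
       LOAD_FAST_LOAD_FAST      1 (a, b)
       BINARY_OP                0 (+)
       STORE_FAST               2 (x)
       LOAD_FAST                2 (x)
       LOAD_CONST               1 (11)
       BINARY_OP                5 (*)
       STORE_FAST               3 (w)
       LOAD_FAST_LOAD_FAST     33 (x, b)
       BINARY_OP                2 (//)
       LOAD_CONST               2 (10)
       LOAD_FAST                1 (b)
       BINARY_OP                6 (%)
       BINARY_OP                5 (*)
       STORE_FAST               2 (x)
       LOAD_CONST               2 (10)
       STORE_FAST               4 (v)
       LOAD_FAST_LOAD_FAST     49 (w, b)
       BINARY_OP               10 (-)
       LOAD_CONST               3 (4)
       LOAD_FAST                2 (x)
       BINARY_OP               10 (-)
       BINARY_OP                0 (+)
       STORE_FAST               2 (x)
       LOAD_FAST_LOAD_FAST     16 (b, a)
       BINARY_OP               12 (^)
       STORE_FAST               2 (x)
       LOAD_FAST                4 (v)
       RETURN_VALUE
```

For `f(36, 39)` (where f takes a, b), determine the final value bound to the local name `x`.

3

LOAD_FAST_LOAD_FAST a,b → push 36,39. Stack: [36, 39]
BINARY_OP + → 36 + 39 = 75. Stack: [75]
STORE_FAST x → x=75. Stack: []
LOAD_FAST x → push 75. Stack: [75]
LOAD_CONST → push 11. Stack: [75, 11]
BINARY_OP * → 75 * 11 = 825. Stack: [825]
STORE_FAST w → w=825. Stack: []
LOAD_FAST_LOAD_FAST x,b → push 75,39. Stack: [75, 39]
BINARY_OP // → 75 // 39 = 1. Stack: [1]
LOAD_CONST → push 10. Stack: [1, 10]
LOAD_FAST b → push 39. Stack: [1, 10, 39]
BINARY_OP % → 10 % 39 = 10. Stack: [1, 10]
BINARY_OP * → 1 * 10 = 10. Stack: [10]
STORE_FAST x → x=10. Stack: []
LOAD_CONST → push 10. Stack: [10]
STORE_FAST v → v=10. Stack: []
LOAD_FAST_LOAD_FAST w,b → push 825,39. Stack: [825, 39]
BINARY_OP - → 825 - 39 = 786. Stack: [786]
LOAD_CONST → push 4. Stack: [786, 4]
LOAD_FAST x → push 10. Stack: [786, 4, 10]
BINARY_OP - → 4 - 10 = -6. Stack: [786, -6]
BINARY_OP + → 786 + -6 = 780. Stack: [780]
STORE_FAST x → x=780. Stack: []
LOAD_FAST_LOAD_FAST b,a → push 39,36. Stack: [39, 36]
BINARY_OP ^ → 39 ^ 36 = 3. Stack: [3]
STORE_FAST x → x=3. Stack: []
LOAD_FAST v → push 10. Stack: [10]
RETURN_VALUE → return 10.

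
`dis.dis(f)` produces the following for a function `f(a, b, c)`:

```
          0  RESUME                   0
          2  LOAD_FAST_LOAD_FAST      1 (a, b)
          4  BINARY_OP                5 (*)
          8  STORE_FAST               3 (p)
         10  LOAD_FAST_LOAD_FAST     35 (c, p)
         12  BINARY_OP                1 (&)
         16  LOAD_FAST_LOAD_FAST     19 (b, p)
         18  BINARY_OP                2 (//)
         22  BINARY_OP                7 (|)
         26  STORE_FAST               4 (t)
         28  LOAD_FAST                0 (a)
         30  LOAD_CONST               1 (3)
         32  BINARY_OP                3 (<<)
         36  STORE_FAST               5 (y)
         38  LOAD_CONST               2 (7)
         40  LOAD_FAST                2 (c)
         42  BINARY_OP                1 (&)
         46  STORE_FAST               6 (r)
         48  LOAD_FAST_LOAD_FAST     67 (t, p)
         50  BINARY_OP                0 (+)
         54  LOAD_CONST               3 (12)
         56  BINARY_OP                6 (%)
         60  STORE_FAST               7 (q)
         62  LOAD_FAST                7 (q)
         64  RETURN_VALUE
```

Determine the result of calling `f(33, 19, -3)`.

4

LOAD_FAST_LOAD_FAST a,b → push 33,19. Stack: [33, 19]
BINARY_OP * → 33 * 19 = 627. Stack: [627]
STORE_FAST p → p=627. Stack: []
LOAD_FAST_LOAD_FAST c,p → push -3,627. Stack: [-3, 627]
BINARY_OP & → -3 & 627 = 625. Stack: [625]
LOAD_FAST_LOAD_FAST b,p → push 19,627. Stack: [625, 19, 627]
BINARY_OP // → 19 // 627 = 0. Stack: [625, 0]
BINARY_OP | → 625 | 0 = 625. Stack: [625]
STORE_FAST t → t=625. Stack: []
LOAD_FAST a → push 33. Stack: [33]
LOAD_CONST → push 3. Stack: [33, 3]
BINARY_OP << → 33 << 3 = 264. Stack: [264]
STORE_FAST y → y=264. Stack: []
LOAD_CONST → push 7. Stack: [7]
LOAD_FAST c → push -3. Stack: [7, -3]
BINARY_OP & → 7 & -3 = 5. Stack: [5]
STORE_FAST r → r=5. Stack: []
LOAD_FAST_LOAD_FAST t,p → push 625,627. Stack: [625, 627]
BINARY_OP + → 625 + 627 = 1252. Stack: [1252]
LOAD_CONST → push 12. Stack: [1252, 12]
BINARY_OP % → 1252 % 12 = 4. Stack: [4]
STORE_FAST q → q=4. Stack: []
LOAD_FAST q → push 4. Stack: [4]
RETURN_VALUE → return 4.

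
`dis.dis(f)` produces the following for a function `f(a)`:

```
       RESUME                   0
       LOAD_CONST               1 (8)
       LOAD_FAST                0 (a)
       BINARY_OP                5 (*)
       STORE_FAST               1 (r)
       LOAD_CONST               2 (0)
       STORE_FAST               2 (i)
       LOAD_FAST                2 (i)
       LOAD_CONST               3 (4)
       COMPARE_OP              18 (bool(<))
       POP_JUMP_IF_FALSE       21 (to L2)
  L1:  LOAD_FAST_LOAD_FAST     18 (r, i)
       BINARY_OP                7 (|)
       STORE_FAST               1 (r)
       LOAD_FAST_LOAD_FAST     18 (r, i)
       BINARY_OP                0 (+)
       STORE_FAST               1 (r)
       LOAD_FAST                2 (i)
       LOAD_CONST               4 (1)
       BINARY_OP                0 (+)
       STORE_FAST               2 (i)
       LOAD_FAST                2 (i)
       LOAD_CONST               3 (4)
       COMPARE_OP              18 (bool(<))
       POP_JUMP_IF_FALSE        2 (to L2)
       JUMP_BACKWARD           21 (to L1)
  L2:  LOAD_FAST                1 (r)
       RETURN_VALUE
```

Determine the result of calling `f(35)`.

290

LOAD_CONST → push 8
LOAD_FAST a → push 35
BINARY_OP * → 8 * 35 = 280
STORE_FAST r → r=280
LOAD_CONST → push 0
STORE_FAST i → i=0
LOAD_FAST i → push 0
LOAD_CONST → push 4
COMPARE_OP bool(<) → 0 vs 4 = True
POP_JUMP_IF_FALSE → pop True; no jump
LOAD_FAST_LOAD_FAST r,i → push 280,0
BINARY_OP | → 280 | 0 = 280
STORE_FAST r → r=280
LOAD_FAST_LOAD_FAST r,i → push 280,0
BINARY_OP + → 280 + 0 = 280
STORE_FAST r → r=280
LOAD_FAST i → push 0
LOAD_CONST → push 1
BINARY_OP + → 0 + 1 = 1
STORE_FAST i → i=1
LOAD_FAST i → push 1
LOAD_CONST → push 4
COMPARE_OP bool(<) → 1 vs 4 = True
POP_JUMP_IF_FALSE → pop True; no jump
LOAD_FAST_LOAD_FAST r,i → push 280,1
BINARY_OP | → 280 | 1 = 281
STORE_FAST r → r=281
LOAD_FAST_LOAD_FAST r,i → push 281,1
BINARY_OP + → 281 + 1 = 282
STORE_FAST r → r=282
LOAD_FAST i → push 1
LOAD_CONST → push 1
BINARY_OP + → 1 + 1 = 2
STORE_FAST i → i=2
LOAD_FAST i → push 2
LOAD_CONST → push 4
COMPARE_OP bool(<) → 2 vs 4 = True
POP_JUMP_IF_FALSE → pop True; no jump
LOAD_FAST_LOAD_FAST r,i → push 282,2
BINARY_OP | → 282 | 2 = 282
STORE_FAST r → r=282
LOAD_FAST_LOAD_FAST r,i → push 282,2
BINARY_OP + → 282 + 2 = 284
STORE_FAST r → r=284
LOAD_FAST i → push 2
LOAD_CONST → push 1
BINARY_OP + → 2 + 1 = 3
STORE_FAST i → i=3
LOAD_FAST i → push 3
LOAD_CONST → push 4
COMPARE_OP bool(<) → 3 vs 4 = True
POP_JUMP_IF_FALSE → pop True; no jump
LOAD_FAST_LOAD_FAST r,i → push 284,3
BINARY_OP | → 284 | 3 = 287
STORE_FAST r → r=287
LOAD_FAST_LOAD_FAST r,i → push 287,3
BINARY_OP + → 287 + 3 = 290
STORE_FAST r → r=290
LOAD_FAST i → push 3
LOAD_CONST → push 1
BINARY_OP + → 3 + 1 = 4
STORE_FAST i → i=4
LOAD_FAST i → push 4
LOAD_CONST → push 4
COMPARE_OP bool(<) → 4 vs 4 = False
POP_JUMP_IF_FALSE → pop False; jump
LOAD_FAST r → push 290
RETURN_VALUE → return 290.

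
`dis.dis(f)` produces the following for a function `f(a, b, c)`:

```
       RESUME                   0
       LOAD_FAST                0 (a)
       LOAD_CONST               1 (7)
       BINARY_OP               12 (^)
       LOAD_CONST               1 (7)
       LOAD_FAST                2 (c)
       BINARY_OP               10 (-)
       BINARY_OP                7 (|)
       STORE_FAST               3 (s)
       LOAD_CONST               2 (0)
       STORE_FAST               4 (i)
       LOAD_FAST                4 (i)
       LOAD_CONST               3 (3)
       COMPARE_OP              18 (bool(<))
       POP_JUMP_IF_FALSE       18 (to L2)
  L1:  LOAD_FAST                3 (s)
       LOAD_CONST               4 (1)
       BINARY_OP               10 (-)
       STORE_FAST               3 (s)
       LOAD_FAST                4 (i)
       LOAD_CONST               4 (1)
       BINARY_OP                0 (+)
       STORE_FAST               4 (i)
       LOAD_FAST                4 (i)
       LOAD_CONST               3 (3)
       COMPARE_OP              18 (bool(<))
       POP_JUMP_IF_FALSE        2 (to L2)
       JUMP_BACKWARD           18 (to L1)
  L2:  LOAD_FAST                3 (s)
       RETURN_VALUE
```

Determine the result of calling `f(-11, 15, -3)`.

-9

LOAD_FAST a → push -11. Stack: [-11]
LOAD_CONST → push 7. Stack: [-11, 7]
BINARY_OP ^ → -11 ^ 7 = -14. Stack: [-14]
LOAD_CONST → push 7. Stack: [-14, 7]
LOAD_FAST c → push -3. Stack: [-14, 7, -3]
BINARY_OP - → 7 - -3 = 10. Stack: [-14, 10]
BINARY_OP | → -14 | 10 = -6. Stack: [-6]
STORE_FAST s → s=-6. Stack: []
LOAD_CONST → push 0. Stack: [0]
STORE_FAST i → i=0. Stack: []
LOAD_FAST i → push 0. Stack: [0]
LOAD_CONST → push 3. Stack: [0, 3]
COMPARE_OP bool(<) → 0 vs 3 = True. Stack: [True]
POP_JUMP_IF_FALSE → pop True; no jump. Stack: []
LOAD_FAST s → push -6. Stack: [-6]
LOAD_CONST → push 1. Stack: [-6, 1]
BINARY_OP - → -6 - 1 = -7. Stack: [-7]
STORE_FAST s → s=-7. Stack: []
LOAD_FAST i → push 0. Stack: [0]
LOAD_CONST → push 1. Stack: [0, 1]
BINARY_OP + → 0 + 1 = 1. Stack: [1]
STORE_FAST i → i=1. Stack: []
LOAD_FAST i → push 1. Stack: [1]
LOAD_CONST → push 3. Stack: [1, 3]
COMPARE_OP bool(<) → 1 vs 3 = True. Stack: [True]
POP_JUMP_IF_FALSE → pop True; no jump. Stack: []
LOAD_FAST s → push -7. Stack: [-7]
LOAD_CONST → push 1. Stack: [-7, 1]
BINARY_OP - → -7 - 1 = -8. Stack: [-8]
STORE_FAST s → s=-8. Stack: []
LOAD_FAST i → push 1. Stack: [1]
LOAD_CONST → push 1. Stack: [1, 1]
BINARY_OP + → 1 + 1 = 2. Stack: [2]
STORE_FAST i → i=2. Stack: []
LOAD_FAST i → push 2. Stack: [2]
LOAD_CONST → push 3. Stack: [2, 3]
COMPARE_OP bool(<) → 2 vs 3 = True. Stack: [True]
POP_JUMP_IF_FALSE → pop True; no jump. Stack: []
LOAD_FAST s → push -8. Stack: [-8]
LOAD_CONST → push 1. Stack: [-8, 1]
BINARY_OP - → -8 - 1 = -9. Stack: [-9]
STORE_FAST s → s=-9. Stack: []
LOAD_FAST i → push 2. Stack: [2]
LOAD_CONST → push 1. Stack: [2, 1]
BINARY_OP + → 2 + 1 = 3. Stack: [3]
STORE_FAST i → i=3. Stack: []
LOAD_FAST i → push 3. Stack: [3]
LOAD_CONST → push 3. Stack: [3, 3]
COMPARE_OP bool(<) → 3 vs 3 = False. Stack: [False]
POP_JUMP_IF_FALSE → pop False; jump. Stack: []
LOAD_FAST s → push -9. Stack: [-9]
RETURN_VALUE → return -9.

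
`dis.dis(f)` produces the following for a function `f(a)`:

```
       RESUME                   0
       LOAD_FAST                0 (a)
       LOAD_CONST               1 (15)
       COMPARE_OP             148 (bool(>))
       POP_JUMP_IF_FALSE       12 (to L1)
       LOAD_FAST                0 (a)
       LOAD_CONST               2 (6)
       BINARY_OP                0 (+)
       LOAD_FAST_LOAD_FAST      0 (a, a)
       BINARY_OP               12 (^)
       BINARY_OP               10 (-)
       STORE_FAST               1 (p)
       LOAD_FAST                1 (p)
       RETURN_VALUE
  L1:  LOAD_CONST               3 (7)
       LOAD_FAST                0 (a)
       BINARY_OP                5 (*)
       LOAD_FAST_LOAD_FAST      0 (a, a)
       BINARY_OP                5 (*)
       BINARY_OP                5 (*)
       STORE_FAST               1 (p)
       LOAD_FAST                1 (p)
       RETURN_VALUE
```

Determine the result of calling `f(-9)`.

-5103

LOAD_FAST a → push -9. Stack: [-9]
LOAD_CONST → push 15. Stack: [-9, 15]
COMPARE_OP bool(>) → -9 vs 15 = False. Stack: [False]
POP_JUMP_IF_FALSE → pop False; jump. Stack: []
LOAD_CONST → push 7. Stack: [7]
LOAD_FAST a → push -9. Stack: [7, -9]
BINARY_OP * → 7 * -9 = -63. Stack: [-63]
LOAD_FAST_LOAD_FAST a,a → push -9,-9. Stack: [-63, -9, -9]
BINARY_OP * → -9 * -9 = 81. Stack: [-63, 81]
BINARY_OP * → -63 * 81 = -5103. Stack: [-5103]
STORE_FAST p → p=-5103. Stack: []
LOAD_FAST p → push -5103. Stack: [-5103]
RETURN_VALUE → return -5103.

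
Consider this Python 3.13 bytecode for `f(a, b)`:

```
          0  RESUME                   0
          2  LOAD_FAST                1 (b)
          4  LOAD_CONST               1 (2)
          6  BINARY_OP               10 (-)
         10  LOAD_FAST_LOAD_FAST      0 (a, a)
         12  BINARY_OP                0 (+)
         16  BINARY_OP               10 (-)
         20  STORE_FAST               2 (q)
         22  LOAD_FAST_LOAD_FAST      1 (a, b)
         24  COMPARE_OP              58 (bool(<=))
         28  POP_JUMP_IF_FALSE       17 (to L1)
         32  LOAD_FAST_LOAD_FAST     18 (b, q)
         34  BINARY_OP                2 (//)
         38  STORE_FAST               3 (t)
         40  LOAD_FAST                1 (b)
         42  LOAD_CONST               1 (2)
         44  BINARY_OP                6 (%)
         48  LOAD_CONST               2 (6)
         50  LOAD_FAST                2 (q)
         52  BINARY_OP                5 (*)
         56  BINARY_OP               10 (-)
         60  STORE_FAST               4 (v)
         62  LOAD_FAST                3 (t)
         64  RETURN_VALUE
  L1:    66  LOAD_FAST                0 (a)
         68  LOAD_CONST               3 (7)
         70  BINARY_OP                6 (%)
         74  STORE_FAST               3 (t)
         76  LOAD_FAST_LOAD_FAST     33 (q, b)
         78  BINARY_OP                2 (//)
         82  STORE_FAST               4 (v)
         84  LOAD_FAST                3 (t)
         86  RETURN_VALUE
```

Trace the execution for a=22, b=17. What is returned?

LOAD_FAST b → push 17. Stack: [17]
LOAD_CONST → push 2. Stack: [17, 2]
BINARY_OP - → 17 - 2 = 15. Stack: [15]
LOAD_FAST_LOAD_FAST a,a → push 22,22. Stack: [15, 22, 22]
BINARY_OP + → 22 + 22 = 44. Stack: [15, 44]
BINARY_OP - → 15 - 44 = -29. Stack: [-29]
STORE_FAST q → q=-29. Stack: []
LOAD_FAST_LOAD_FAST a,b → push 22,17. Stack: [22, 17]
COMPARE_OP bool(<=) → 22 vs 17 = False. Stack: [False]
POP_JUMP_IF_FALSE → pop False; jump. Stack: []
LOAD_FAST a → push 22. Stack: [22]
LOAD_CONST → push 7. Stack: [22, 7]
BINARY_OP % → 22 % 7 = 1. Stack: [1]
STORE_FAST t → t=1. Stack: []
LOAD_FAST_LOAD_FAST q,b → push -29,17. Stack: [-29, 17]
BINARY_OP // → -29 // 17 = -2. Stack: [-2]
STORE_FAST v → v=-2. Stack: []
LOAD_FAST t → push 1. Stack: [1]
RETURN_VALUE → return 1.

1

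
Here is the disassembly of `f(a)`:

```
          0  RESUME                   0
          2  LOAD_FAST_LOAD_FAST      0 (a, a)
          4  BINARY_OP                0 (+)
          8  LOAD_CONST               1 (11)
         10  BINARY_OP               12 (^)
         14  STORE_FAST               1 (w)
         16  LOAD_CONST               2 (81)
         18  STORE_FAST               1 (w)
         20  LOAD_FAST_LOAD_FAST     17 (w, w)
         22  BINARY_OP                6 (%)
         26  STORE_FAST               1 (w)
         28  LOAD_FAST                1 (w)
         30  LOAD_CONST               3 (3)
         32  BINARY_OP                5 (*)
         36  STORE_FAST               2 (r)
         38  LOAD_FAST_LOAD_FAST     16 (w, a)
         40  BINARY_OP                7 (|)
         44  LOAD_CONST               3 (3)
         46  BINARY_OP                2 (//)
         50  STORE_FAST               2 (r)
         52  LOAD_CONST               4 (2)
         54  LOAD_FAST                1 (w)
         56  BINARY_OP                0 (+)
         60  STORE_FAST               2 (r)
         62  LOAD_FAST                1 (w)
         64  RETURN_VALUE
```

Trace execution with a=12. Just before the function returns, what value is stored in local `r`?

LOAD_FAST_LOAD_FAST a,a → push 12,12. Stack: [12, 12]
BINARY_OP + → 12 + 12 = 24. Stack: [24]
LOAD_CONST → push 11. Stack: [24, 11]
BINARY_OP ^ → 24 ^ 11 = 19. Stack: [19]
STORE_FAST w → w=19. Stack: []
LOAD_CONST → push 81. Stack: [81]
STORE_FAST w → w=81. Stack: []
LOAD_FAST_LOAD_FAST w,w → push 81,81. Stack: [81, 81]
BINARY_OP % → 81 % 81 = 0. Stack: [0]
STORE_FAST w → w=0. Stack: []
LOAD_FAST w → push 0. Stack: [0]
LOAD_CONST → push 3. Stack: [0, 3]
BINARY_OP * → 0 * 3 = 0. Stack: [0]
STORE_FAST r → r=0. Stack: []
LOAD_FAST_LOAD_FAST w,a → push 0,12. Stack: [0, 12]
BINARY_OP | → 0 | 12 = 12. Stack: [12]
LOAD_CONST → push 3. Stack: [12, 3]
BINARY_OP // → 12 // 3 = 4. Stack: [4]
STORE_FAST r → r=4. Stack: []
LOAD_CONST → push 2. Stack: [2]
LOAD_FAST w → push 0. Stack: [2, 0]
BINARY_OP + → 2 + 0 = 2. Stack: [2]
STORE_FAST r → r=2. Stack: []
LOAD_FAST w → push 0. Stack: [0]
RETURN_VALUE → return 0.

2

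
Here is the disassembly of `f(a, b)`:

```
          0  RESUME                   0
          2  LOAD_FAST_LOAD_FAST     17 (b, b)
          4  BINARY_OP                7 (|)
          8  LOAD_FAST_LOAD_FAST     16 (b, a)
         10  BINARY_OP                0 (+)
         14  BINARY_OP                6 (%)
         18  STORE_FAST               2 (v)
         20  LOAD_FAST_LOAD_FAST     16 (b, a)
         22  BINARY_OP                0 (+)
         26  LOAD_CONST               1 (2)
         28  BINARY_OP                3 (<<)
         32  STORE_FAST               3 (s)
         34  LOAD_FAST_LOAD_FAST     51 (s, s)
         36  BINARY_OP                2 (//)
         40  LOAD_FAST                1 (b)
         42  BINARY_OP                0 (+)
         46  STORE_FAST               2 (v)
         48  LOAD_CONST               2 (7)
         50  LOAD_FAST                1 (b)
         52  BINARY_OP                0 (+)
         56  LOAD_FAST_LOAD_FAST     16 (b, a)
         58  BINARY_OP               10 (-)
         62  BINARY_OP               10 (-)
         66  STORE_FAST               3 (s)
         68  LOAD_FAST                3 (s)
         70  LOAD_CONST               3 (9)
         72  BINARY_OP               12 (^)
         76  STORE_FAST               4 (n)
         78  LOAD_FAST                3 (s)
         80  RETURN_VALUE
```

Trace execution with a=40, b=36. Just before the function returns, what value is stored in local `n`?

38

LOAD_FAST_LOAD_FAST b,b → push 36,36. Stack: [36, 36]
BINARY_OP | → 36 | 36 = 36. Stack: [36]
LOAD_FAST_LOAD_FAST b,a → push 36,40. Stack: [36, 36, 40]
BINARY_OP + → 36 + 40 = 76. Stack: [36, 76]
BINARY_OP % → 36 % 76 = 36. Stack: [36]
STORE_FAST v → v=36. Stack: []
LOAD_FAST_LOAD_FAST b,a → push 36,40. Stack: [36, 40]
BINARY_OP + → 36 + 40 = 76. Stack: [76]
LOAD_CONST → push 2. Stack: [76, 2]
BINARY_OP << → 76 << 2 = 304. Stack: [304]
STORE_FAST s → s=304. Stack: []
LOAD_FAST_LOAD_FAST s,s → push 304,304. Stack: [304, 304]
BINARY_OP // → 304 // 304 = 1. Stack: [1]
LOAD_FAST b → push 36. Stack: [1, 36]
BINARY_OP + → 1 + 36 = 37. Stack: [37]
STORE_FAST v → v=37. Stack: []
LOAD_CONST → push 7. Stack: [7]
LOAD_FAST b → push 36. Stack: [7, 36]
BINARY_OP + → 7 + 36 = 43. Stack: [43]
LOAD_FAST_LOAD_FAST b,a → push 36,40. Stack: [43, 36, 40]
BINARY_OP - → 36 - 40 = -4. Stack: [43, -4]
BINARY_OP - → 43 - -4 = 47. Stack: [47]
STORE_FAST s → s=47. Stack: []
LOAD_FAST s → push 47. Stack: [47]
LOAD_CONST → push 9. Stack: [47, 9]
BINARY_OP ^ → 47 ^ 9 = 38. Stack: [38]
STORE_FAST n → n=38. Stack: []
LOAD_FAST s → push 47. Stack: [47]
RETURN_VALUE → return 47.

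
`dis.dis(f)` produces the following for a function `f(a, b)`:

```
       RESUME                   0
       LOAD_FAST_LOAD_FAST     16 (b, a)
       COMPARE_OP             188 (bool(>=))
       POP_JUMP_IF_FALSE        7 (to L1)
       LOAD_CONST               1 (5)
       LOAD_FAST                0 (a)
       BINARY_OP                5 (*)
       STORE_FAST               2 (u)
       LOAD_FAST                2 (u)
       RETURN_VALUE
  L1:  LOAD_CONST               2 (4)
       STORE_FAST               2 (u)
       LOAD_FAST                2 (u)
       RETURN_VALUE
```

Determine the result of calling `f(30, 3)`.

LOAD_FAST_LOAD_FAST b,a → push 3,30. Stack: [3, 30]
COMPARE_OP bool(>=) → 3 vs 30 = False. Stack: [False]
POP_JUMP_IF_FALSE → pop False; jump. Stack: []
LOAD_CONST → push 4. Stack: [4]
STORE_FAST u → u=4. Stack: []
LOAD_FAST u → push 4. Stack: [4]
RETURN_VALUE → return 4.

4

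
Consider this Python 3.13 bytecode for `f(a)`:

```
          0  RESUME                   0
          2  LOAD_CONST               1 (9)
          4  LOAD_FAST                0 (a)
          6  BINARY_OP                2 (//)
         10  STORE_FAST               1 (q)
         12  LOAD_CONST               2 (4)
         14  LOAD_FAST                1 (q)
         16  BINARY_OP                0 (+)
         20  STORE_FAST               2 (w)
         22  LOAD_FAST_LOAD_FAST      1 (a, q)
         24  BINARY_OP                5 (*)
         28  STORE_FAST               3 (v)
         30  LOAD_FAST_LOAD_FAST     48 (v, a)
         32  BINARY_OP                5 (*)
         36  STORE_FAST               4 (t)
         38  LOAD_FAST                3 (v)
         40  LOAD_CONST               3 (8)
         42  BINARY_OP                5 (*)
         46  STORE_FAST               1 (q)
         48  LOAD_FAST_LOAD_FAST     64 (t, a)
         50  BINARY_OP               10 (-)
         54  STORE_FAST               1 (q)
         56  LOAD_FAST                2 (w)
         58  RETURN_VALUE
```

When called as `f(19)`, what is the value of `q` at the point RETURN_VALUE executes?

-19

LOAD_CONST → push 9. Stack: [9]
LOAD_FAST a → push 19. Stack: [9, 19]
BINARY_OP // → 9 // 19 = 0. Stack: [0]
STORE_FAST q → q=0. Stack: []
LOAD_CONST → push 4. Stack: [4]
LOAD_FAST q → push 0. Stack: [4, 0]
BINARY_OP + → 4 + 0 = 4. Stack: [4]
STORE_FAST w → w=4. Stack: []
LOAD_FAST_LOAD_FAST a,q → push 19,0. Stack: [19, 0]
BINARY_OP * → 19 * 0 = 0. Stack: [0]
STORE_FAST v → v=0. Stack: []
LOAD_FAST_LOAD_FAST v,a → push 0,19. Stack: [0, 19]
BINARY_OP * → 0 * 19 = 0. Stack: [0]
STORE_FAST t → t=0. Stack: []
LOAD_FAST v → push 0. Stack: [0]
LOAD_CONST → push 8. Stack: [0, 8]
BINARY_OP * → 0 * 8 = 0. Stack: [0]
STORE_FAST q → q=0. Stack: []
LOAD_FAST_LOAD_FAST t,a → push 0,19. Stack: [0, 19]
BINARY_OP - → 0 - 19 = -19. Stack: [-19]
STORE_FAST q → q=-19. Stack: []
LOAD_FAST w → push 4. Stack: [4]
RETURN_VALUE → return 4.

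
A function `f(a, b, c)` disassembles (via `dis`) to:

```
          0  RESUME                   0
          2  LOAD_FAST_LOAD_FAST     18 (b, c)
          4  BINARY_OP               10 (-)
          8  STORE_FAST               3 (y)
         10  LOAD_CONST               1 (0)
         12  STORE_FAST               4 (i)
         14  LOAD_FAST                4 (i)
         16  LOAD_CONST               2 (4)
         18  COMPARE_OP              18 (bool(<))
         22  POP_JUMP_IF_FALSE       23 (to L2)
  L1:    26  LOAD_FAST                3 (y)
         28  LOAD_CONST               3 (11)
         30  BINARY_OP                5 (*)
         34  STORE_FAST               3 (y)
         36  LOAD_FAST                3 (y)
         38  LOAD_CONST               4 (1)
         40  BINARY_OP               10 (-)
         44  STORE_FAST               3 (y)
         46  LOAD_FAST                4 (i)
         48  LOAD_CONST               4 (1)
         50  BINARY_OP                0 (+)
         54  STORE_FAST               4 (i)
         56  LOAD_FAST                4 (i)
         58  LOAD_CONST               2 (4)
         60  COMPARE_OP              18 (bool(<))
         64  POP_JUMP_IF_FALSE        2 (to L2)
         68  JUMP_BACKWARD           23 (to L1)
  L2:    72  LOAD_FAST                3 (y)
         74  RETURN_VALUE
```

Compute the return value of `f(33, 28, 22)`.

LOAD_FAST_LOAD_FAST b,c → push 28,22
BINARY_OP - → 28 - 22 = 6
STORE_FAST y → y=6
LOAD_CONST → push 0
STORE_FAST i → i=0
LOAD_FAST i → push 0
LOAD_CONST → push 4
COMPARE_OP bool(<) → 0 vs 4 = True
POP_JUMP_IF_FALSE → pop True; no jump
LOAD_FAST y → push 6
LOAD_CONST → push 11
BINARY_OP * → 6 * 11 = 66
STORE_FAST y → y=66
LOAD_FAST y → push 66
LOAD_CONST → push 1
BINARY_OP - → 66 - 1 = 65
STORE_FAST y → y=65
LOAD_FAST i → push 0
LOAD_CONST → push 1
BINARY_OP + → 0 + 1 = 1
STORE_FAST i → i=1
LOAD_FAST i → push 1
LOAD_CONST → push 4
COMPARE_OP bool(<) → 1 vs 4 = True
POP_JUMP_IF_FALSE → pop True; no jump
LOAD_FAST y → push 65
LOAD_CONST → push 11
BINARY_OP * → 65 * 11 = 715
STORE_FAST y → y=715
LOAD_FAST y → push 715
LOAD_CONST → push 1
BINARY_OP - → 715 - 1 = 714
STORE_FAST y → y=714
LOAD_FAST i → push 1
LOAD_CONST → push 1
BINARY_OP + → 1 + 1 = 2
STORE_FAST i → i=2
LOAD_FAST i → push 2
LOAD_CONST → push 4
COMPARE_OP bool(<) → 2 vs 4 = True
POP_JUMP_IF_FALSE → pop True; no jump
LOAD_FAST y → push 714
LOAD_CONST → push 11
BINARY_OP * → 714 * 11 = 7854
STORE_FAST y → y=7854
LOAD_FAST y → push 7854
LOAD_CONST → push 1
BINARY_OP - → 7854 - 1 = 7853
STORE_FAST y → y=7853
LOAD_FAST i → push 2
LOAD_CONST → push 1
BINARY_OP + → 2 + 1 = 3
STORE_FAST i → i=3
LOAD_FAST i → push 3
LOAD_CONST → push 4
COMPARE_OP bool(<) → 3 vs 4 = True
POP_JUMP_IF_FALSE → pop True; no jump
LOAD_FAST y → push 7853
LOAD_CONST → push 11
BINARY_OP * → 7853 * 11 = 86383
STORE_FAST y → y=86383
LOAD_FAST y → push 86383
LOAD_CONST → push 1
BINARY_OP - → 86383 - 1 = 86382
STORE_FAST y → y=86382
LOAD_FAST i → push 3
LOAD_CONST → push 1
BINARY_OP + → 3 + 1 = 4
STORE_FAST i → i=4
LOAD_FAST i → push 4
LOAD_CONST → push 4
COMPARE_OP bool(<) → 4 vs 4 = False
POP_JUMP_IF_FALSE → pop False; jump
LOAD_FAST y → push 86382
RETURN_VALUE → return 86382.

86382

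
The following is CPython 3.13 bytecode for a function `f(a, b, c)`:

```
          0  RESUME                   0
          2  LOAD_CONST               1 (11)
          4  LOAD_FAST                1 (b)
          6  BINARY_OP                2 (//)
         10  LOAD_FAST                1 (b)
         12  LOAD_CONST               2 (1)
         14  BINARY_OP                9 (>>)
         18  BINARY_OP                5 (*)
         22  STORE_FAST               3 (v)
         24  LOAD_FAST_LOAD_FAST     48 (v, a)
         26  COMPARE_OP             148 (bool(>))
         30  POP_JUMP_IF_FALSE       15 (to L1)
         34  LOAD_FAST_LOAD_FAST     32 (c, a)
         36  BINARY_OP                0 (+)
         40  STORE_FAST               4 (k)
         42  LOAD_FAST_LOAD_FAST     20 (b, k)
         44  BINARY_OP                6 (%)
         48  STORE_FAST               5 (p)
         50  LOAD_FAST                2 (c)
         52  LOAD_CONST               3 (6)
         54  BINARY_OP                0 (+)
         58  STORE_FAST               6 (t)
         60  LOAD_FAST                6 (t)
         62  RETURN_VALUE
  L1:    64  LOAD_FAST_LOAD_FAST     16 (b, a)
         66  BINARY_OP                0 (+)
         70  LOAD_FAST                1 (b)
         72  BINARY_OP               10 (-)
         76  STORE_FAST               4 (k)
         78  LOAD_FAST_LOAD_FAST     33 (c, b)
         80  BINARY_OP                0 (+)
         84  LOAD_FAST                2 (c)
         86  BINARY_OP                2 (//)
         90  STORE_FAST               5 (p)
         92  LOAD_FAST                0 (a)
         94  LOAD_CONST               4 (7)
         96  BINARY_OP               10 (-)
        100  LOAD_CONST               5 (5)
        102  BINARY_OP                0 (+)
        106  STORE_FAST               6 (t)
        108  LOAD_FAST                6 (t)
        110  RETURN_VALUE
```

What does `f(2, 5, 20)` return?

LOAD_CONST → push 11. Stack: [11]
LOAD_FAST b → push 5. Stack: [11, 5]
BINARY_OP // → 11 // 5 = 2. Stack: [2]
LOAD_FAST b → push 5. Stack: [2, 5]
LOAD_CONST → push 1. Stack: [2, 5, 1]
BINARY_OP >> → 5 >> 1 = 2. Stack: [2, 2]
BINARY_OP * → 2 * 2 = 4. Stack: [4]
STORE_FAST v → v=4. Stack: []
LOAD_FAST_LOAD_FAST v,a → push 4,2. Stack: [4, 2]
COMPARE_OP bool(>) → 4 vs 2 = True. Stack: [True]
POP_JUMP_IF_FALSE → pop True; no jump. Stack: []
LOAD_FAST_LOAD_FAST c,a → push 20,2. Stack: [20, 2]
BINARY_OP + → 20 + 2 = 22. Stack: [22]
STORE_FAST k → k=22. Stack: []
LOAD_FAST_LOAD_FAST b,k → push 5,22. Stack: [5, 22]
BINARY_OP % → 5 % 22 = 5. Stack: [5]
STORE_FAST p → p=5. Stack: []
LOAD_FAST c → push 20. Stack: [20]
LOAD_CONST → push 6. Stack: [20, 6]
BINARY_OP + → 20 + 6 = 26. Stack: [26]
STORE_FAST t → t=26. Stack: []
LOAD_FAST t → push 26. Stack: [26]
RETURN_VALUE → return 26.

26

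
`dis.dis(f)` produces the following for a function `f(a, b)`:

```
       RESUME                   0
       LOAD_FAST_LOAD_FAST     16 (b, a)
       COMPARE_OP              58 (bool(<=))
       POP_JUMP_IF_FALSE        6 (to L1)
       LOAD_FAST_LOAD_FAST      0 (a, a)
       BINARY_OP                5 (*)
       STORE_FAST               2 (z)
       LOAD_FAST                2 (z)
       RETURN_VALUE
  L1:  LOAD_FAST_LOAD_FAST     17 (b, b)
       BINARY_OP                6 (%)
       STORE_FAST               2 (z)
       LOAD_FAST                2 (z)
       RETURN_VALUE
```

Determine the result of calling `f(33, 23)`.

LOAD_FAST_LOAD_FAST b,a → push 23,33. Stack: [23, 33]
COMPARE_OP bool(<=) → 23 vs 33 = True. Stack: [True]
POP_JUMP_IF_FALSE → pop True; no jump. Stack: []
LOAD_FAST_LOAD_FAST a,a → push 33,33. Stack: [33, 33]
BINARY_OP * → 33 * 33 = 1089. Stack: [1089]
STORE_FAST z → z=1089. Stack: []
LOAD_FAST z → push 1089. Stack: [1089]
RETURN_VALUE → return 1089.

1089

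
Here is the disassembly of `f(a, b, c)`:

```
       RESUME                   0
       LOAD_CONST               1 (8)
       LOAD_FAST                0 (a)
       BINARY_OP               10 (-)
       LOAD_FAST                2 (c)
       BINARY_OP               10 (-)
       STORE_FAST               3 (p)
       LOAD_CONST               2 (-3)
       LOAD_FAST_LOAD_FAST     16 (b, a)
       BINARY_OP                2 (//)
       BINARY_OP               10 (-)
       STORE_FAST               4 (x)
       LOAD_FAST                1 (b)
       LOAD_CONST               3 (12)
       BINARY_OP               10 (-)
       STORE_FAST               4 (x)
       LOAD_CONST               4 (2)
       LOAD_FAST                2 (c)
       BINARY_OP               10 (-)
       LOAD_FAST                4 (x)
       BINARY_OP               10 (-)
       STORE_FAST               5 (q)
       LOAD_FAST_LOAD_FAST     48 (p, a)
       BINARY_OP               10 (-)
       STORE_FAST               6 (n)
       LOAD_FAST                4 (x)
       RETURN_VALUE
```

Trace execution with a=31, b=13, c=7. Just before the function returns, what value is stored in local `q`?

LOAD_CONST → push 8. Stack: [8]
LOAD_FAST a → push 31. Stack: [8, 31]
BINARY_OP - → 8 - 31 = -23. Stack: [-23]
LOAD_FAST c → push 7. Stack: [-23, 7]
BINARY_OP - → -23 - 7 = -30. Stack: [-30]
STORE_FAST p → p=-30. Stack: []
LOAD_CONST → push -3. Stack: [-3]
LOAD_FAST_LOAD_FAST b,a → push 13,31. Stack: [-3, 13, 31]
BINARY_OP // → 13 // 31 = 0. Stack: [-3, 0]
BINARY_OP - → -3 - 0 = -3. Stack: [-3]
STORE_FAST x → x=-3. Stack: []
LOAD_FAST b → push 13. Stack: [13]
LOAD_CONST → push 12. Stack: [13, 12]
BINARY_OP - → 13 - 12 = 1. Stack: [1]
STORE_FAST x → x=1. Stack: []
LOAD_CONST → push 2. Stack: [2]
LOAD_FAST c → push 7. Stack: [2, 7]
BINARY_OP - → 2 - 7 = -5. Stack: [-5]
LOAD_FAST x → push 1. Stack: [-5, 1]
BINARY_OP - → -5 - 1 = -6. Stack: [-6]
STORE_FAST q → q=-6. Stack: []
LOAD_FAST_LOAD_FAST p,a → push -30,31. Stack: [-30, 31]
BINARY_OP - → -30 - 31 = -61. Stack: [-61]
STORE_FAST n → n=-61. Stack: []
LOAD_FAST x → push 1. Stack: [1]
RETURN_VALUE → return 1.

-6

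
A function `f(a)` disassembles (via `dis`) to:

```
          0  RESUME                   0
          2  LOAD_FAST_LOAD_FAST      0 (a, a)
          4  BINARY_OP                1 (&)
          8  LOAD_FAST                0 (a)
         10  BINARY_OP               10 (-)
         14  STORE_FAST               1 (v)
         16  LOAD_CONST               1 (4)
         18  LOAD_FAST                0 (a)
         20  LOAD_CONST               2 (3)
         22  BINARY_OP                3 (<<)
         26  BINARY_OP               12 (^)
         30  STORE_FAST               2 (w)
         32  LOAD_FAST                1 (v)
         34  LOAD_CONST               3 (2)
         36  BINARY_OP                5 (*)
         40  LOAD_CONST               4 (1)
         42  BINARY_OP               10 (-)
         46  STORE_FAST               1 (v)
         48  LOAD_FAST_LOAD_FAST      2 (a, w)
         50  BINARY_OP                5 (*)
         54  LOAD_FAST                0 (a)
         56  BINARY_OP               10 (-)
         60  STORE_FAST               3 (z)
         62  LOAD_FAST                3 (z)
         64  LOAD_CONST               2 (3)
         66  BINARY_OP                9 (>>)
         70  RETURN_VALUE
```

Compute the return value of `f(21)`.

LOAD_FAST_LOAD_FAST a,a → push 21,21. Stack: [21, 21]
BINARY_OP & → 21 & 21 = 21. Stack: [21]
LOAD_FAST a → push 21. Stack: [21, 21]
BINARY_OP - → 21 - 21 = 0. Stack: [0]
STORE_FAST v → v=0. Stack: []
LOAD_CONST → push 4. Stack: [4]
LOAD_FAST a → push 21. Stack: [4, 21]
LOAD_CONST → push 3. Stack: [4, 21, 3]
BINARY_OP << → 21 << 3 = 168. Stack: [4, 168]
BINARY_OP ^ → 4 ^ 168 = 172. Stack: [172]
STORE_FAST w → w=172. Stack: []
LOAD_FAST v → push 0. Stack: [0]
LOAD_CONST → push 2. Stack: [0, 2]
BINARY_OP * → 0 * 2 = 0. Stack: [0]
LOAD_CONST → push 1. Stack: [0, 1]
BINARY_OP - → 0 - 1 = -1. Stack: [-1]
STORE_FAST v → v=-1. Stack: []
LOAD_FAST_LOAD_FAST a,w → push 21,172. Stack: [21, 172]
BINARY_OP * → 21 * 172 = 3612. Stack: [3612]
LOAD_FAST a → push 21. Stack: [3612, 21]
BINARY_OP - → 3612 - 21 = 3591. Stack: [3591]
STORE_FAST z → z=3591. Stack: []
LOAD_FAST z → push 3591. Stack: [3591]
LOAD_CONST → push 3. Stack: [3591, 3]
BINARY_OP >> → 3591 >> 3 = 448. Stack: [448]
RETURN_VALUE → return 448.

448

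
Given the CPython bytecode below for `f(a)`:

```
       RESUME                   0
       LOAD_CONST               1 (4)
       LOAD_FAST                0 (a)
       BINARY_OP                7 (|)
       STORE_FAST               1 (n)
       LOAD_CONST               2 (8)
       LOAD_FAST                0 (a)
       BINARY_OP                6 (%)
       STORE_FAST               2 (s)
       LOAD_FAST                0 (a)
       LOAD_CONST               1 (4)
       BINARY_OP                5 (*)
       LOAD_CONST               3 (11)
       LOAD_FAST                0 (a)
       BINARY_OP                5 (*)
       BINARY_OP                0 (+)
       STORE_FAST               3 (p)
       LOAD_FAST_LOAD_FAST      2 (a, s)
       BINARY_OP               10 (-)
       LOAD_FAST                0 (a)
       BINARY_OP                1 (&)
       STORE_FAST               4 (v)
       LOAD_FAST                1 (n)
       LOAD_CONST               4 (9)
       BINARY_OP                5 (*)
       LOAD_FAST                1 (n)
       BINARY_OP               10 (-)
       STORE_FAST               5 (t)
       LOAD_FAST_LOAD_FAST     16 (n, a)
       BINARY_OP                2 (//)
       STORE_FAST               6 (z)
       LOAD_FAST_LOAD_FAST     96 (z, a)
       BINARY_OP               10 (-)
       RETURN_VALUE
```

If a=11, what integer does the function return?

-10

LOAD_CONST → push 4. Stack: [4]
LOAD_FAST a → push 11. Stack: [4, 11]
BINARY_OP | → 4 | 11 = 15. Stack: [15]
STORE_FAST n → n=15. Stack: []
LOAD_CONST → push 8. Stack: [8]
LOAD_FAST a → push 11. Stack: [8, 11]
BINARY_OP % → 8 % 11 = 8. Stack: [8]
STORE_FAST s → s=8. Stack: []
LOAD_FAST a → push 11. Stack: [11]
LOAD_CONST → push 4. Stack: [11, 4]
BINARY_OP * → 11 * 4 = 44. Stack: [44]
LOAD_CONST → push 11. Stack: [44, 11]
LOAD_FAST a → push 11. Stack: [44, 11, 11]
BINARY_OP * → 11 * 11 = 121. Stack: [44, 121]
BINARY_OP + → 44 + 121 = 165. Stack: [165]
STORE_FAST p → p=165. Stack: []
LOAD_FAST_LOAD_FAST a,s → push 11,8. Stack: [11, 8]
BINARY_OP - → 11 - 8 = 3. Stack: [3]
LOAD_FAST a → push 11. Stack: [3, 11]
BINARY_OP & → 3 & 11 = 3. Stack: [3]
STORE_FAST v → v=3. Stack: []
LOAD_FAST n → push 15. Stack: [15]
LOAD_CONST → push 9. Stack: [15, 9]
BINARY_OP * → 15 * 9 = 135. Stack: [135]
LOAD_FAST n → push 15. Stack: [135, 15]
BINARY_OP - → 135 - 15 = 120. Stack: [120]
STORE_FAST t → t=120. Stack: []
LOAD_FAST_LOAD_FAST n,a → push 15,11. Stack: [15, 11]
BINARY_OP // → 15 // 11 = 1. Stack: [1]
STORE_FAST z → z=1. Stack: []
LOAD_FAST_LOAD_FAST z,a → push 1,11. Stack: [1, 11]
BINARY_OP - → 1 - 11 = -10. Stack: [-10]
RETURN_VALUE → return -10.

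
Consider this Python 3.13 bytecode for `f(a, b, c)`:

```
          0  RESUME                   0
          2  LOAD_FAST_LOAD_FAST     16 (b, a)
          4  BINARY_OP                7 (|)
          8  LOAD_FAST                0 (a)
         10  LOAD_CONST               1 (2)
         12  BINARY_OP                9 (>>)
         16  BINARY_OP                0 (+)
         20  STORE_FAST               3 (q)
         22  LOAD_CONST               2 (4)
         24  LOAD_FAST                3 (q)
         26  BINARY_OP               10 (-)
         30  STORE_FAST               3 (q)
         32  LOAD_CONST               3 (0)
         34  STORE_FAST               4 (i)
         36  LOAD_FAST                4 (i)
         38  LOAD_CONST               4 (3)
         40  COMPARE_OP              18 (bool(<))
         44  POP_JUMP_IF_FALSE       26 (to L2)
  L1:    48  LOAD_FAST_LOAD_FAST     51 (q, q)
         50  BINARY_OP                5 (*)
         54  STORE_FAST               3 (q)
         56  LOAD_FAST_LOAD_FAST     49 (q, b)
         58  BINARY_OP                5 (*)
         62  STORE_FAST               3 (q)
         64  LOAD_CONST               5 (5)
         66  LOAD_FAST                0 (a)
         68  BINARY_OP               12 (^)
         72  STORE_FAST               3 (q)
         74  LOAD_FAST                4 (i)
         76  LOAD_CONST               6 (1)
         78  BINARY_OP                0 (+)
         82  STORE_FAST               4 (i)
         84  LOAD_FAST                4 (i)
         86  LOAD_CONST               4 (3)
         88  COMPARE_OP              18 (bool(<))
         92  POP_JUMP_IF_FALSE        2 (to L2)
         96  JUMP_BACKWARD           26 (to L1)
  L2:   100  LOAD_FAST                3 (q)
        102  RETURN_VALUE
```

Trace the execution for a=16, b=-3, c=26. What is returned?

LOAD_FAST_LOAD_FAST b,a → push -3,16
BINARY_OP | → -3 | 16 = -3
LOAD_FAST a → push 16
LOAD_CONST → push 2
BINARY_OP >> → 16 >> 2 = 4
BINARY_OP + → -3 + 4 = 1
STORE_FAST q → q=1
LOAD_CONST → push 4
LOAD_FAST q → push 1
BINARY_OP - → 4 - 1 = 3
STORE_FAST q → q=3
LOAD_CONST → push 0
STORE_FAST i → i=0
LOAD_FAST i → push 0
LOAD_CONST → push 3
COMPARE_OP bool(<) → 0 vs 3 = True
POP_JUMP_IF_FALSE → pop True; no jump
LOAD_FAST_LOAD_FAST q,q → push 3,3
BINARY_OP * → 3 * 3 = 9
STORE_FAST q → q=9
LOAD_FAST_LOAD_FAST q,b → push 9,-3
BINARY_OP * → 9 * -3 = -27
STORE_FAST q → q=-27
LOAD_CONST → push 5
LOAD_FAST a → push 16
BINARY_OP ^ → 5 ^ 16 = 21
STORE_FAST q → q=21
LOAD_FAST i → push 0
LOAD_CONST → push 1
BINARY_OP + → 0 + 1 = 1
STORE_FAST i → i=1
LOAD_FAST i → push 1
LOAD_CONST → push 3
COMPARE_OP bool(<) → 1 vs 3 = True
POP_JUMP_IF_FALSE → pop True; no jump
LOAD_FAST_LOAD_FAST q,q → push 21,21
BINARY_OP * → 21 * 21 = 441
STORE_FAST q → q=441
LOAD_FAST_LOAD_FAST q,b → push 441,-3
BINARY_OP * → 441 * -3 = -1323
STORE_FAST q → q=-1323
LOAD_CONST → push 5
LOAD_FAST a → push 16
BINARY_OP ^ → 5 ^ 16 = 21
STORE_FAST q → q=21
LOAD_FAST i → push 1
LOAD_CONST → push 1
BINARY_OP + → 1 + 1 = 2
STORE_FAST i → i=2
LOAD_FAST i → push 2
LOAD_CONST → push 3
COMPARE_OP bool(<) → 2 vs 3 = True
POP_JUMP_IF_FALSE → pop True; no jump
LOAD_FAST_LOAD_FAST q,q → push 21,21
BINARY_OP * → 21 * 21 = 441
STORE_FAST q → q=441
LOAD_FAST_LOAD_FAST q,b → push 441,-3
BINARY_OP * → 441 * -3 = -1323
STORE_FAST q → q=-1323
LOAD_CONST → push 5
LOAD_FAST a → push 16
BINARY_OP ^ → 5 ^ 16 = 21
STORE_FAST q → q=21
LOAD_FAST i → push 2
LOAD_CONST → push 1
BINARY_OP + → 2 + 1 = 3
STORE_FAST i → i=3
LOAD_FAST i → push 3
LOAD_CONST → push 3
COMPARE_OP bool(<) → 3 vs 3 = False
POP_JUMP_IF_FALSE → pop False; jump
LOAD_FAST q → push 21
RETURN_VALUE → return 21.

21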